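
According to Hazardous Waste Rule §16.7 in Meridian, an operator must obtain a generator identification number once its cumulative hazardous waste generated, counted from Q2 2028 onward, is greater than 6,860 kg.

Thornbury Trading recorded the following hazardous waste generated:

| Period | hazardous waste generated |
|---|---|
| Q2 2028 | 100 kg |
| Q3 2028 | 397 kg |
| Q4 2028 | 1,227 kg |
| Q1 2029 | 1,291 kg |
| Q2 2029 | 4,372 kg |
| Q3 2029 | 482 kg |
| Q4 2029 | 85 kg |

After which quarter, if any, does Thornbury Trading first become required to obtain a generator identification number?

Through Q2 2028: 100 kg
Through Q3 2028: 497 kg
Through Q4 2028: 1,724 kg
Through Q1 2029: 3,015 kg
Through Q2 2029: 7,387 kg ← exceeds threshold

Q2 2029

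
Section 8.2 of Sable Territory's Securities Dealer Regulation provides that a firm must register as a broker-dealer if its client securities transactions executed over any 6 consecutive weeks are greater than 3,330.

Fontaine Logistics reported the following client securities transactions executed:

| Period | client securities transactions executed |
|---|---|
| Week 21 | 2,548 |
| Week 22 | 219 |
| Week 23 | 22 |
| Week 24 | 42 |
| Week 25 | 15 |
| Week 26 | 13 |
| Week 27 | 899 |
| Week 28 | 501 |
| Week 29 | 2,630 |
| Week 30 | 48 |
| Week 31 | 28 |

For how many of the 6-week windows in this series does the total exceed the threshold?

3

Week 21–Week 26: 2,548 + 219 + 22 + 42 + 15 + 13 = 2,859 (under)
Week 22–Week 27: 219 + 22 + 42 + 15 + 13 + 899 = 1,210 (under)
Week 23–Week 28: 22 + 42 + 15 + 13 + 899 + 501 = 1,492 (under)
Week 24–Week 29: 42 + 15 + 13 + 899 + 501 + 2,630 = 4,100 (over)
Week 25–Week 30: 15 + 13 + 899 + 501 + 2,630 + 48 = 4,106 (over)
Week 26–Week 31: 13 + 899 + 501 + 2,630 + 48 + 28 = 4,119 (over)
3 windows exceed the threshold.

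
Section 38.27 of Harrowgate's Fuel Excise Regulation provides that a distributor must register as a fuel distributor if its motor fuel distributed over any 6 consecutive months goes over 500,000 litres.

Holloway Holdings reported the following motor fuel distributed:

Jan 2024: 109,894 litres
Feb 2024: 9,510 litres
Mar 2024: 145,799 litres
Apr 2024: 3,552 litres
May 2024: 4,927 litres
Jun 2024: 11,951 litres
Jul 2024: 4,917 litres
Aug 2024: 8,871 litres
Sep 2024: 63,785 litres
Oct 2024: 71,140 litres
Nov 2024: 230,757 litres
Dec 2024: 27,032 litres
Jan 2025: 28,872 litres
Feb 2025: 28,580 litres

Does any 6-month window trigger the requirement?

Jan 2024–Jun 2024: 109,894 litres + 9,510 litres + 145,799 litres + 3,552 litres + 4,927 litres + 11,951 litres = 285,633 litres (under)
Feb 2024–Jul 2024: 9,510 litres + 145,799 litres + 3,552 litres + 4,927 litres + 11,951 litres + 4,917 litres = 180,656 litres (under)
Mar 2024–Aug 2024: 145,799 litres + 3,552 litres + 4,927 litres + 11,951 litres + 4,917 litres + 8,871 litres = 180,017 litres (under)
Apr 2024–Sep 2024: 3,552 litres + 4,927 litres + 11,951 litres + 4,917 litres + 8,871 litres + 63,785 litres = 98,003 litres (under)
May 2024–Oct 2024: 4,927 litres + 11,951 litres + 4,917 litres + 8,871 litres + 63,785 litres + 71,140 litres = 165,591 litres (under)
Jun 2024–Nov 2024: 11,951 litres + 4,917 litres + 8,871 litres + 63,785 litres + 71,140 litres + 230,757 litres = 391,421 litres (under)
Jul 2024–Dec 2024: 4,917 litres + 8,871 litres + 63,785 litres + 71,140 litres + 230,757 litres + 27,032 litres = 406,502 litres (under)
Aug 2024–Jan 2025: 8,871 litres + 63,785 litres + 71,140 litres + 230,757 litres + 27,032 litres + 28,872 litres = 430,457 litres (under)
Sep 2024–Feb 2025: 63,785 litres + 71,140 litres + 230,757 litres + 27,032 litres + 28,872 litres + 28,580 litres = 450,166 litres (under)
No window exceeds 500,000 litres.

No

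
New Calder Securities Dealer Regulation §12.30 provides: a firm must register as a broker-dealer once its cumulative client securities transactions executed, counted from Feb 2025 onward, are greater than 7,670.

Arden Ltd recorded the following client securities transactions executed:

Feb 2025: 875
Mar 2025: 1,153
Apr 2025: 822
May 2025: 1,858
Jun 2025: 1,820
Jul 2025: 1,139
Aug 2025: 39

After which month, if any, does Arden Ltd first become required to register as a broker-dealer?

Through Feb 2025: 875
Through Mar 2025: 2,028
Through Apr 2025: 2,850
Through May 2025: 4,708
Through Jun 2025: 6,528
Through Jul 2025: 7,667
Through Aug 2025: 7,706 ← exceeds threshold

Aug 2025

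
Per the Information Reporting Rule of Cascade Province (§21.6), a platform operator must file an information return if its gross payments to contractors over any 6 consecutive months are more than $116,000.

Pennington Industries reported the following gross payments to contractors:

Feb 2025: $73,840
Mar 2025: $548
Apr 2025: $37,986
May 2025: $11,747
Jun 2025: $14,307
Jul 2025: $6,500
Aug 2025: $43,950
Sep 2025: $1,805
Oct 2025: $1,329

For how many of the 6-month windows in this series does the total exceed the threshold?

2

Feb 2025–Jul 2025: $73,840 + $548 + $37,986 + $11,747 + $14,307 + $6,500 = $144,928 (over)
Mar 2025–Aug 2025: $548 + $37,986 + $11,747 + $14,307 + $6,500 + $43,950 = $115,038 (under)
Apr 2025–Sep 2025: $37,986 + $11,747 + $14,307 + $6,500 + $43,950 + $1,805 = $116,295 (over)
May 2025–Oct 2025: $11,747 + $14,307 + $6,500 + $43,950 + $1,805 + $1,329 = $79,638 (under)
2 windows exceed the threshold.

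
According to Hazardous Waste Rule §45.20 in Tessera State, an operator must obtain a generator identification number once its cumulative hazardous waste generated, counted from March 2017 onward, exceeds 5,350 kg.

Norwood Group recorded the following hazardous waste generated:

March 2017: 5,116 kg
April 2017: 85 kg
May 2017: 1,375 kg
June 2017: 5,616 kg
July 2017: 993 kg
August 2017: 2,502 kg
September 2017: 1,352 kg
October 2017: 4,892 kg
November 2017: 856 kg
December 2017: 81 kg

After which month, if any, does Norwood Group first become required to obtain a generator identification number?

May 2017

Through March 2017: 5,116 kg
Through April 2017: 5,201 kg
Through May 2017: 6,576 kg ← exceeds threshold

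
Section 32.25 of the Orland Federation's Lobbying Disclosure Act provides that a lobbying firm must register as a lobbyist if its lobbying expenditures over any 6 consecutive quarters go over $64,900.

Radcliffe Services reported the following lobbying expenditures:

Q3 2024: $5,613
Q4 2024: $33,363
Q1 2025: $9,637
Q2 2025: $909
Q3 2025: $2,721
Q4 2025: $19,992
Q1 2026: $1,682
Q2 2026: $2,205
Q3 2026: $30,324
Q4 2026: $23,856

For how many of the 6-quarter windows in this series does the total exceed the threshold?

3

Q3 2024–Q4 2025: $5,613 + $33,363 + $9,637 + $909 + $2,721 + $19,992 = $72,235 (over)
Q4 2024–Q1 2026: $33,363 + $9,637 + $909 + $2,721 + $19,992 + $1,682 = $68,304 (over)
Q1 2025–Q2 2026: $9,637 + $909 + $2,721 + $19,992 + $1,682 + $2,205 = $37,146 (under)
Q2 2025–Q3 2026: $909 + $2,721 + $19,992 + $1,682 + $2,205 + $30,324 = $57,833 (under)
Q3 2025–Q4 2026: $2,721 + $19,992 + $1,682 + $2,205 + $30,324 + $23,856 = $80,780 (over)
3 windows exceed the threshold.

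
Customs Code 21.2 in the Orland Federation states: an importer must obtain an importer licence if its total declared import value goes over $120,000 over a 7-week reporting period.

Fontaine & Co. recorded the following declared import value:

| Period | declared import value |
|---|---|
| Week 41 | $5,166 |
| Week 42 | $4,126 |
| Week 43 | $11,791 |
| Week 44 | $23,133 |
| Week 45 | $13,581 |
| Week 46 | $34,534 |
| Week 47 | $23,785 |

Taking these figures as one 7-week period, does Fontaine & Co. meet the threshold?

No

Total declared import value: $5,166 + $4,126 + $11,791 + $23,133 + $13,581 + $34,534 + $23,785 = $116,116.
$116,116 ≤ $120,000, so the threshold is not exceeded.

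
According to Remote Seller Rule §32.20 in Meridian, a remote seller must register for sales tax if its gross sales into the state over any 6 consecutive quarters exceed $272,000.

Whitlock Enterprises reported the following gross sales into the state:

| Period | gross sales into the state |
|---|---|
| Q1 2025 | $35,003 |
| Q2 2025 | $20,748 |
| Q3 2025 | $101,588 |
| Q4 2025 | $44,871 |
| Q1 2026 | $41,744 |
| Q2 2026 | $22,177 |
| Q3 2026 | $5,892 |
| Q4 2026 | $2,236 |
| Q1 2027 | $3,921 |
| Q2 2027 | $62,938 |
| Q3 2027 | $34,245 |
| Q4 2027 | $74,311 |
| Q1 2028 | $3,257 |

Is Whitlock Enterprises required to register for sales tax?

Q1 2025–Q2 2026: $35,003 + $20,748 + $101,588 + $44,871 + $41,744 + $22,177 = $266,131 (under)
Q2 2025–Q3 2026: $20,748 + $101,588 + $44,871 + $41,744 + $22,177 + $5,892 = $237,020 (under)
Q3 2025–Q4 2026: $101,588 + $44,871 + $41,744 + $22,177 + $5,892 + $2,236 = $218,508 (under)
Q4 2025–Q1 2027: $44,871 + $41,744 + $22,177 + $5,892 + $2,236 + $3,921 = $120,841 (under)
Q1 2026–Q2 2027: $41,744 + $22,177 + $5,892 + $2,236 + $3,921 + $62,938 = $138,908 (under)
Q2 2026–Q3 2027: $22,177 + $5,892 + $2,236 + $3,921 + $62,938 + $34,245 = $131,409 (under)
Q3 2026–Q4 2027: $5,892 + $2,236 + $3,921 + $62,938 + $34,245 + $74,311 = $183,543 (under)
Q4 2026–Q1 2028: $2,236 + $3,921 + $62,938 + $34,245 + $74,311 + $3,257 = $180,908 (under)
No window exceeds $272,000.

No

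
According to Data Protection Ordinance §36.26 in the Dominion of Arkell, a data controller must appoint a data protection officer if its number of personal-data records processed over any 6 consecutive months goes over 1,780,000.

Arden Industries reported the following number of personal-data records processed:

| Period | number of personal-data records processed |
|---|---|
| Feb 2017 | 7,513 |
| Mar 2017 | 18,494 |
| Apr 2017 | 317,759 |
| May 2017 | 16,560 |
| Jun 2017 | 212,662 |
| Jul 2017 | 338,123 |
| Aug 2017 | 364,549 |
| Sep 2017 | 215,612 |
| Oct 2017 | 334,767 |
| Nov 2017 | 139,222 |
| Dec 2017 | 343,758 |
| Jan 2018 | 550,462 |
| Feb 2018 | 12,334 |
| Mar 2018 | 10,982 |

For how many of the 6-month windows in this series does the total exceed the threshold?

1

Feb 2017–Jul 2017: 7,513 + 18,494 + 317,759 + 16,560 + 212,662 + 338,123 = 911,111 (under)
Mar 2017–Aug 2017: 18,494 + 317,759 + 16,560 + 212,662 + 338,123 + 364,549 = 1,268,147 (under)
Apr 2017–Sep 2017: 317,759 + 16,560 + 212,662 + 338,123 + 364,549 + 215,612 = 1,465,265 (under)
May 2017–Oct 2017: 16,560 + 212,662 + 338,123 + 364,549 + 215,612 + 334,767 = 1,482,273 (under)
Jun 2017–Nov 2017: 212,662 + 338,123 + 364,549 + 215,612 + 334,767 + 139,222 = 1,604,935 (under)
Jul 2017–Dec 2017: 338,123 + 364,549 + 215,612 + 334,767 + 139,222 + 343,758 = 1,736,031 (under)
Aug 2017–Jan 2018: 364,549 + 215,612 + 334,767 + 139,222 + 343,758 + 550,462 = 1,948,370 (over)
Sep 2017–Feb 2018: 215,612 + 334,767 + 139,222 + 343,758 + 550,462 + 12,334 = 1,596,155 (under)
Oct 2017–Mar 2018: 334,767 + 139,222 + 343,758 + 550,462 + 12,334 + 10,982 = 1,391,525 (under)
1 window exceeds the threshold.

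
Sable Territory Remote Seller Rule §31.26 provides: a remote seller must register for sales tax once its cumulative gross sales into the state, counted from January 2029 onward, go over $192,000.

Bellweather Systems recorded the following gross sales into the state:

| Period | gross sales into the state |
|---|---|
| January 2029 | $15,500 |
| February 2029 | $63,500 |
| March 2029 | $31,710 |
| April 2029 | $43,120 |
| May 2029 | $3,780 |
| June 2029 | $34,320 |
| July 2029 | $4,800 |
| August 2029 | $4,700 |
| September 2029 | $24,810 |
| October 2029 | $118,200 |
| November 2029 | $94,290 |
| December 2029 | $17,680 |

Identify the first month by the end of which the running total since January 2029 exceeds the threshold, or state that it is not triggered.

Through January 2029: $15,500
Through February 2029: $79,000
Through March 2029: $110,710
Through April 2029: $153,830
Through May 2029: $157,610
Through June 2029: $191,930
Through July 2029: $196,730 ← exceeds threshold

July 2029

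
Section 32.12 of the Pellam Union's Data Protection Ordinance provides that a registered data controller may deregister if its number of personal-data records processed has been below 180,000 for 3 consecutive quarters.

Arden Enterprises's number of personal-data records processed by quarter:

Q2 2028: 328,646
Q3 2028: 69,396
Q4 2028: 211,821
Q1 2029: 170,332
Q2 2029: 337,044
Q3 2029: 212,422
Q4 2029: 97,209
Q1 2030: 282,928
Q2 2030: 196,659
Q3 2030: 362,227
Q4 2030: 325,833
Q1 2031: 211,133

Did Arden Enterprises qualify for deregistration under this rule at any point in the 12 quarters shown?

No

Quarters below 180,000: Q3 2028, Q1 2029, Q4 2029.
Longest run of consecutive quarters below the threshold: 1.
1 < 3, so Arden Enterprises never became eligible.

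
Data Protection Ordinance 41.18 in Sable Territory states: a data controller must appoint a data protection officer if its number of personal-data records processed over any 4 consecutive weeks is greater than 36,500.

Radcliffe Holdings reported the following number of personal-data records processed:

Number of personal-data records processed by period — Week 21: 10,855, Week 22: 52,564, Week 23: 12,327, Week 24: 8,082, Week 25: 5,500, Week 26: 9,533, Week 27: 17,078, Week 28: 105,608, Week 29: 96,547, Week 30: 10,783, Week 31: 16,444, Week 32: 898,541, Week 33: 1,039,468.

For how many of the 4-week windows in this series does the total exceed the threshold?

9

Week 21–Week 24: 10,855 + 52,564 + 12,327 + 8,082 = 83,828 (over)
Week 22–Week 25: 52,564 + 12,327 + 8,082 + 5,500 = 78,473 (over)
Week 23–Week 26: 12,327 + 8,082 + 5,500 + 9,533 = 35,442 (under)
Week 24–Week 27: 8,082 + 5,500 + 9,533 + 17,078 = 40,193 (over)
Week 25–Week 28: 5,500 + 9,533 + 17,078 + 105,608 = 137,719 (over)
Week 26–Week 29: 9,533 + 17,078 + 105,608 + 96,547 = 228,766 (over)
Week 27–Week 30: 17,078 + 105,608 + 96,547 + 10,783 = 230,016 (over)
Week 28–Week 31: 105,608 + 96,547 + 10,783 + 16,444 = 229,382 (over)
Week 29–Week 32: 96,547 + 10,783 + 16,444 + 898,541 = 1,022,315 (over)
Week 30–Week 33: 10,783 + 16,444 + 898,541 + 1,039,468 = 1,965,236 (over)
9 windows exceed the threshold.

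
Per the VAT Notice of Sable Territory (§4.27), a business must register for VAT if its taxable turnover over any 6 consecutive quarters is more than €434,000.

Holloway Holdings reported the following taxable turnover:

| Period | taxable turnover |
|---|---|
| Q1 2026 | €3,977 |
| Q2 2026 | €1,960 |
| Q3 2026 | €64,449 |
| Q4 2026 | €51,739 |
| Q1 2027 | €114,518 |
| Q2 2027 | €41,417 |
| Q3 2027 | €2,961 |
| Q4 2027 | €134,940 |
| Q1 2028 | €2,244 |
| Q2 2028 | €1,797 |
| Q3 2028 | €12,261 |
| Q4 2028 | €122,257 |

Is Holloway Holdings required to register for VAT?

No

Q1 2026–Q2 2027: €3,977 + €1,960 + €64,449 + €51,739 + €114,518 + €41,417 = €278,060 (under)
Q2 2026–Q3 2027: €1,960 + €64,449 + €51,739 + €114,518 + €41,417 + €2,961 = €277,044 (under)
Q3 2026–Q4 2027: €64,449 + €51,739 + €114,518 + €41,417 + €2,961 + €134,940 = €410,024 (under)
Q4 2026–Q1 2028: €51,739 + €114,518 + €41,417 + €2,961 + €134,940 + €2,244 = €347,819 (under)
Q1 2027–Q2 2028: €114,518 + €41,417 + €2,961 + €134,940 + €2,244 + €1,797 = €297,877 (under)
Q2 2027–Q3 2028: €41,417 + €2,961 + €134,940 + €2,244 + €1,797 + €12,261 = €195,620 (under)
Q3 2027–Q4 2028: €2,961 + €134,940 + €2,244 + €1,797 + €12,261 + €122,257 = €276,460 (under)
No window exceeds €434,000.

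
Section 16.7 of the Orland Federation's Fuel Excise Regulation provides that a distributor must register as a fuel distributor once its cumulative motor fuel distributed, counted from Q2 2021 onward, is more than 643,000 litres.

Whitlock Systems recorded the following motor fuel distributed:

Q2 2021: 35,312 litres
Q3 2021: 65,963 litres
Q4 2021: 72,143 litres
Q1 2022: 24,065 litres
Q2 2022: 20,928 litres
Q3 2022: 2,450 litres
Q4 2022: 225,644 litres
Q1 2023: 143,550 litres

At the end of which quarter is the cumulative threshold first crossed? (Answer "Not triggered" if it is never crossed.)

Through Q2 2021: 35,312 litres
Through Q3 2021: 101,275 litres
Through Q4 2021: 173,418 litres
Through Q1 2022: 197,483 litres
Through Q2 2022: 218,411 litres
Through Q3 2022: 220,861 litres
Through Q4 2022: 446,505 litres
Through Q1 2023: 590,055 litres
Final cumulative total 590,055 litres ≤ 643,000 litres; the threshold is never exceeded.

Not triggered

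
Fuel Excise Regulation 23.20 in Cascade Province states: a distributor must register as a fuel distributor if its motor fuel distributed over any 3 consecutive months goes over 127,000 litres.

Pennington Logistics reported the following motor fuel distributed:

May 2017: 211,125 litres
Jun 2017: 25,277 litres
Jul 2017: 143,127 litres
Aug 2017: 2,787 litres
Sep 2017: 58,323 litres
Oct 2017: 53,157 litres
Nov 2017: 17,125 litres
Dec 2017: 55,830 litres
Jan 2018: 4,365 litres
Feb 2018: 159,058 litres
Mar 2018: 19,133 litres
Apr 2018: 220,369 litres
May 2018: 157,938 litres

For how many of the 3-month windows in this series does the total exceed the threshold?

8

May 2017–Jul 2017: 211,125 litres + 25,277 litres + 143,127 litres = 379,529 litres (over)
Jun 2017–Aug 2017: 25,277 litres + 143,127 litres + 2,787 litres = 171,191 litres (over)
Jul 2017–Sep 2017: 143,127 litres + 2,787 litres + 58,323 litres = 204,237 litres (over)
Aug 2017–Oct 2017: 2,787 litres + 58,323 litres + 53,157 litres = 114,267 litres (under)
Sep 2017–Nov 2017: 58,323 litres + 53,157 litres + 17,125 litres = 128,605 litres (over)
Oct 2017–Dec 2017: 53,157 litres + 17,125 litres + 55,830 litres = 126,112 litres (under)
Nov 2017–Jan 2018: 17,125 litres + 55,830 litres + 4,365 litres = 77,320 litres (under)
Dec 2017–Feb 2018: 55,830 litres + 4,365 litres + 159,058 litres = 219,253 litres (over)
Jan 2018–Mar 2018: 4,365 litres + 159,058 litres + 19,133 litres = 182,556 litres (over)
Feb 2018–Apr 2018: 159,058 litres + 19,133 litres + 220,369 litres = 398,560 litres (over)
Mar 2018–May 2018: 19,133 litres + 220,369 litres + 157,938 litres = 397,440 litres (over)
8 windows exceed the threshold.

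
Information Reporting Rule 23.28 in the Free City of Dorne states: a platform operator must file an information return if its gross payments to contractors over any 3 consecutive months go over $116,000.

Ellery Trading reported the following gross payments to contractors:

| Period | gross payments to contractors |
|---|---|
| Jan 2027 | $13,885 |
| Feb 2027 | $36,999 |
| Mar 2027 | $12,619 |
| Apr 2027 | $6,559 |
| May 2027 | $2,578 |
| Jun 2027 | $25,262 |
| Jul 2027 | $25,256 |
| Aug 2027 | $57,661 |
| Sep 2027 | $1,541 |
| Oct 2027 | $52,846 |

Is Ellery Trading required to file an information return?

No

Jan 2027–Mar 2027: $13,885 + $36,999 + $12,619 = $63,503 (under)
Feb 2027–Apr 2027: $36,999 + $12,619 + $6,559 = $56,177 (under)
Mar 2027–May 2027: $12,619 + $6,559 + $2,578 = $21,756 (under)
Apr 2027–Jun 2027: $6,559 + $2,578 + $25,262 = $34,399 (under)
May 2027–Jul 2027: $2,578 + $25,262 + $25,256 = $53,096 (under)
Jun 2027–Aug 2027: $25,262 + $25,256 + $57,661 = $108,179 (under)
Jul 2027–Sep 2027: $25,256 + $57,661 + $1,541 = $84,458 (under)
Aug 2027–Oct 2027: $57,661 + $1,541 + $52,846 = $112,048 (under)
No window exceeds $116,000.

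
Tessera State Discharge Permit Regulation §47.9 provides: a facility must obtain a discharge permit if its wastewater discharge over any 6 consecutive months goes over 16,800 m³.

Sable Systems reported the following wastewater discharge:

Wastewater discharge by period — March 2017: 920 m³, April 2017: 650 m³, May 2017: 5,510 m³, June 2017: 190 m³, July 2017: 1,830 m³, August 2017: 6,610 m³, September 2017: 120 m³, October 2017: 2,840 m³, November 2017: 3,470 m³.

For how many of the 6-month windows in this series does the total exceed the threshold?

March 2017–August 2017: 920 m³ + 650 m³ + 5,510 m³ + 190 m³ + 1,830 m³ + 6,610 m³ = 15,710 m³ (under)
April 2017–September 2017: 650 m³ + 5,510 m³ + 190 m³ + 1,830 m³ + 6,610 m³ + 120 m³ = 14,910 m³ (under)
May 2017–October 2017: 5,510 m³ + 190 m³ + 1,830 m³ + 6,610 m³ + 120 m³ + 2,840 m³ = 17,100 m³ (over)
June 2017–November 2017: 190 m³ + 1,830 m³ + 6,610 m³ + 120 m³ + 2,840 m³ + 3,470 m³ = 15,060 m³ (under)
1 window exceeds the threshold.

1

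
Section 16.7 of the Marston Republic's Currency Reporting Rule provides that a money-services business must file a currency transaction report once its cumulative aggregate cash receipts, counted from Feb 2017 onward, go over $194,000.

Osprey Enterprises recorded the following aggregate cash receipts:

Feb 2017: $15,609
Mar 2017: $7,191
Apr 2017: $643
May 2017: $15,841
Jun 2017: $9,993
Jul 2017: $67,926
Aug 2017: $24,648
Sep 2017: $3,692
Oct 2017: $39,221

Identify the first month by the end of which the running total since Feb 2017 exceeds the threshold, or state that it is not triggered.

Through Feb 2017: $15,609
Through Mar 2017: $22,800
Through Apr 2017: $23,443
Through May 2017: $39,284
Through Jun 2017: $49,277
Through Jul 2017: $117,203
Through Aug 2017: $141,851
Through Sep 2017: $145,543
Through Oct 2017: $184,764
Final cumulative total $184,764 ≤ $194,000; the threshold is never exceeded.

Not triggered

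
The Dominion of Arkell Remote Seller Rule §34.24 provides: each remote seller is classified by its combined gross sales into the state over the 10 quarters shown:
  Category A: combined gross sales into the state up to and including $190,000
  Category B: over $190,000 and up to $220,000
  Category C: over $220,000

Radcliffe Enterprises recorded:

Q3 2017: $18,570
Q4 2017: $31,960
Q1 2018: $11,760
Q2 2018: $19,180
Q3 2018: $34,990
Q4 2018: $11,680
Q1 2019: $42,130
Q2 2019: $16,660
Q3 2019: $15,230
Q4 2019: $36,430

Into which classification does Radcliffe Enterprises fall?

Combined gross sales into the state: $18,570 + $31,960 + $11,760 + $19,180 + $34,990 + $11,680 + $42,130 + $16,660 + $15,230 + $36,430 = $238,590.
$238,590 > $220,000, so Category C applies.

Category C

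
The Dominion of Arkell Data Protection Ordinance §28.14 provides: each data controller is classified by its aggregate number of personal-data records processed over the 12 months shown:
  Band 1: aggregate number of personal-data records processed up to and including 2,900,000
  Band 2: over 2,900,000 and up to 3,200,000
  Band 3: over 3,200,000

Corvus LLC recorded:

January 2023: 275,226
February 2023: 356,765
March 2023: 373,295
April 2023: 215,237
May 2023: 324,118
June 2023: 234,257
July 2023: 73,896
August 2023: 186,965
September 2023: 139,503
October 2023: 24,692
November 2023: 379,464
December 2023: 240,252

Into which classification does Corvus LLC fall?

Aggregate number of personal-data records processed: 275,226 + 356,765 + 373,295 + 215,237 + 324,118 + 234,257 + 73,896 + 186,965 + 139,503 + 24,692 + 379,464 + 240,252 = 2,823,670.
2,823,670 ≤ 2,900,000, so Band 1 applies.

Band 1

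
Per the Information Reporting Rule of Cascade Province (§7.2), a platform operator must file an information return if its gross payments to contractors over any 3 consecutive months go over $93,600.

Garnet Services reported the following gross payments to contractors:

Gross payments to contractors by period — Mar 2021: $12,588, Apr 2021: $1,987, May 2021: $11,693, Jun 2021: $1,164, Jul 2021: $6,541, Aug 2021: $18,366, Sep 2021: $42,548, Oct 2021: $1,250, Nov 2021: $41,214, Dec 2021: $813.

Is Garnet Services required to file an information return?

No

Mar 2021–May 2021: $12,588 + $1,987 + $11,693 = $26,268 (under)
Apr 2021–Jun 2021: $1,987 + $11,693 + $1,164 = $14,844 (under)
May 2021–Jul 2021: $11,693 + $1,164 + $6,541 = $19,398 (under)
Jun 2021–Aug 2021: $1,164 + $6,541 + $18,366 = $26,071 (under)
Jul 2021–Sep 2021: $6,541 + $18,366 + $42,548 = $67,455 (under)
Aug 2021–Oct 2021: $18,366 + $42,548 + $1,250 = $62,164 (under)
Sep 2021–Nov 2021: $42,548 + $1,250 + $41,214 = $85,012 (under)
Oct 2021–Dec 2021: $1,250 + $41,214 + $813 = $43,277 (under)
No window exceeds $93,600.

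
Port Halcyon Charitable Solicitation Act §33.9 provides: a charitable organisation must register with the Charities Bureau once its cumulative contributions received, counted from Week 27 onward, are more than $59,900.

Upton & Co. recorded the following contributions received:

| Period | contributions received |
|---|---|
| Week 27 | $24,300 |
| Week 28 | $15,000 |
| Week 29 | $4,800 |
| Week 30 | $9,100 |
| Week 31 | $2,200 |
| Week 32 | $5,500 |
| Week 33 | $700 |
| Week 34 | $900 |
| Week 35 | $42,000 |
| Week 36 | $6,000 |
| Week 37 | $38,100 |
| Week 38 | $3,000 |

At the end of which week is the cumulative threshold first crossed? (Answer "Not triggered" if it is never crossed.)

Week 32

Through Week 27: $24,300
Through Week 28: $39,300
Through Week 29: $44,100
Through Week 30: $53,200
Through Week 31: $55,400
Through Week 32: $60,900 ← exceeds threshold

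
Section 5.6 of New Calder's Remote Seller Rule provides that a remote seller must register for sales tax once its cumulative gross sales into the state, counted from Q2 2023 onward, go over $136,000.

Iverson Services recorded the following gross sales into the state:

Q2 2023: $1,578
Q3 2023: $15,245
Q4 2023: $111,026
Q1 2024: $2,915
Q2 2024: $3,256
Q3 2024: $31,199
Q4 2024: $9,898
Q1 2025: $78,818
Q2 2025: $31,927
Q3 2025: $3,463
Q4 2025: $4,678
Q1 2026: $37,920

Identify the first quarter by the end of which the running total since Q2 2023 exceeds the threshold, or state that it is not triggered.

Q3 2024

Through Q2 2023: $1,578
Through Q3 2023: $16,823
Through Q4 2023: $127,849
Through Q1 2024: $130,764
Through Q2 2024: $134,020
Through Q3 2024: $165,219 ← exceeds threshold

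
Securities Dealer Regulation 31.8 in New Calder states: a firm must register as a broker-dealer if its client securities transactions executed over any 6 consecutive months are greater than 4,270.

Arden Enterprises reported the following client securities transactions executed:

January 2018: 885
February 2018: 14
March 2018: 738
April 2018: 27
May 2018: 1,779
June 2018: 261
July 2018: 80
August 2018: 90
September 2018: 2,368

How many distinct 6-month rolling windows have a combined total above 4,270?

January 2018–June 2018: 885 + 14 + 738 + 27 + 1,779 + 261 = 3,704 (under)
February 2018–July 2018: 14 + 738 + 27 + 1,779 + 261 + 80 = 2,899 (under)
March 2018–August 2018: 738 + 27 + 1,779 + 261 + 80 + 90 = 2,975 (under)
April 2018–September 2018: 27 + 1,779 + 261 + 80 + 90 + 2,368 = 4,605 (over)
1 window exceeds the threshold.

1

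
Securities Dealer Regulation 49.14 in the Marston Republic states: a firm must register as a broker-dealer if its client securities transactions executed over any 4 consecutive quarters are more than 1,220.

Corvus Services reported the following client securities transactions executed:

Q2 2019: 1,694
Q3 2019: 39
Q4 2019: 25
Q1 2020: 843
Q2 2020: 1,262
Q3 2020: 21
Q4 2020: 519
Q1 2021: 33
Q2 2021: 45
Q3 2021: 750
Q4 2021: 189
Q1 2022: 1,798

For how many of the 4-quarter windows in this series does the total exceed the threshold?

7

Q2 2019–Q1 2020: 1,694 + 39 + 25 + 843 = 2,601 (over)
Q3 2019–Q2 2020: 39 + 25 + 843 + 1,262 = 2,169 (over)
Q4 2019–Q3 2020: 25 + 843 + 1,262 + 21 = 2,151 (over)
Q1 2020–Q4 2020: 843 + 1,262 + 21 + 519 = 2,645 (over)
Q2 2020–Q1 2021: 1,262 + 21 + 519 + 33 = 1,835 (over)
Q3 2020–Q2 2021: 21 + 519 + 33 + 45 = 618 (under)
Q4 2020–Q3 2021: 519 + 33 + 45 + 750 = 1,347 (over)
Q1 2021–Q4 2021: 33 + 45 + 750 + 189 = 1,017 (under)
Q2 2021–Q1 2022: 45 + 750 + 189 + 1,798 = 2,782 (over)
7 windows exceed the threshold.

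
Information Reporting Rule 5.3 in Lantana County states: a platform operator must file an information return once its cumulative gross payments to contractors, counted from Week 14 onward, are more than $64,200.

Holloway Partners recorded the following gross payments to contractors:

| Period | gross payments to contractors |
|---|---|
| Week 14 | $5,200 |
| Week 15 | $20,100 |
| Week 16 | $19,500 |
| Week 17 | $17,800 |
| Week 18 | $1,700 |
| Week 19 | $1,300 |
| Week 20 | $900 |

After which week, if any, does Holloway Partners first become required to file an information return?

Week 18

Through Week 14: $5,200
Through Week 15: $25,300
Through Week 16: $44,800
Through Week 17: $62,600
Through Week 18: $64,300 ← exceeds threshold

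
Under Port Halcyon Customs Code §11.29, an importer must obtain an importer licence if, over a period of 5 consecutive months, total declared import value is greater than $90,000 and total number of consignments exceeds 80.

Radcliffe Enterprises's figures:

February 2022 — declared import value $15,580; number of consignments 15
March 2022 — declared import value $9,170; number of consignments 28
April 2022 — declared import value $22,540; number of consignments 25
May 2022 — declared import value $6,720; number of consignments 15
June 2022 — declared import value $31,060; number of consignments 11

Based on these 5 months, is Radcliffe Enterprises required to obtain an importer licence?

Total declared import value: $15,580 + $9,170 + $22,540 + $6,720 + $31,060 = $85,070 (≤ $90,000).
Total number of consignments: 15 + 28 + 25 + 15 + 11 = 94 (> 80).
The test is 'and': the rule requires both, and at least one is not exceeded.

No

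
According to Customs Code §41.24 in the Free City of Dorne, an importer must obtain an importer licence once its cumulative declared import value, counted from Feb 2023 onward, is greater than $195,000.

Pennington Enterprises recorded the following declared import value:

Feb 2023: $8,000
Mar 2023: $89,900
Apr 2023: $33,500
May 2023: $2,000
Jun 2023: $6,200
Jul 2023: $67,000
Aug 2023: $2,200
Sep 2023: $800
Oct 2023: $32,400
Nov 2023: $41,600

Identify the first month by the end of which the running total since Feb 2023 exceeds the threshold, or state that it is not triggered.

Jul 2023

Through Feb 2023: $8,000
Through Mar 2023: $97,900
Through Apr 2023: $131,400
Through May 2023: $133,400
Through Jun 2023: $139,600
Through Jul 2023: $206,600 ← exceeds threshold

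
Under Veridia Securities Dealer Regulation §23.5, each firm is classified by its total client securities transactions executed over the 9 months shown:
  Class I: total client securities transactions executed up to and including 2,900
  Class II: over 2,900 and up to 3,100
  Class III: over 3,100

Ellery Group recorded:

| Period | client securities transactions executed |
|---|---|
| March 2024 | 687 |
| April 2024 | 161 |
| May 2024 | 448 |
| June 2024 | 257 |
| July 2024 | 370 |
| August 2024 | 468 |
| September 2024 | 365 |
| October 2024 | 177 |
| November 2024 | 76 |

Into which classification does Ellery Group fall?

Class II

Total client securities transactions executed: 687 + 161 + 448 + 257 + 370 + 468 + 365 + 177 + 76 = 3,009.
2,900 < 3,009 ≤ 3,100, so Class II applies.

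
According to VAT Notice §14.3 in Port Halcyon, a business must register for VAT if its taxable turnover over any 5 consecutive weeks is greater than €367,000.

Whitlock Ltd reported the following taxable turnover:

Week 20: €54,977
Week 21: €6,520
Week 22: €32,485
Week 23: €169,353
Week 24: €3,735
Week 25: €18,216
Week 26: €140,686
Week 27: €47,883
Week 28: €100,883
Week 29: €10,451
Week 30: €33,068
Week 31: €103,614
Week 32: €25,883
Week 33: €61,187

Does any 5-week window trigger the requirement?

Yes

Week 20–Week 24: €54,977 + €6,520 + €32,485 + €169,353 + €3,735 = €267,070 (under)
Week 21–Week 25: €6,520 + €32,485 + €169,353 + €3,735 + €18,216 = €230,309 (under)
Week 22–Week 26: €32,485 + €169,353 + €3,735 + €18,216 + €140,686 = €364,475 (under)
Week 23–Week 27: €169,353 + €3,735 + €18,216 + €140,686 + €47,883 = €379,873 (over)
Week 24–Week 28: €3,735 + €18,216 + €140,686 + €47,883 + €100,883 = €311,403 (under)
Week 25–Week 29: €18,216 + €140,686 + €47,883 + €100,883 + €10,451 = €318,119 (under)
Week 26–Week 30: €140,686 + €47,883 + €100,883 + €10,451 + €33,068 = €332,971 (under)
Week 27–Week 31: €47,883 + €100,883 + €10,451 + €33,068 + €103,614 = €295,899 (under)
Week 28–Week 32: €100,883 + €10,451 + €33,068 + €103,614 + €25,883 = €273,899 (under)
Week 29–Week 33: €10,451 + €33,068 + €103,614 + €25,883 + €61,187 = €234,203 (under)
At least one window exceeds €367,000.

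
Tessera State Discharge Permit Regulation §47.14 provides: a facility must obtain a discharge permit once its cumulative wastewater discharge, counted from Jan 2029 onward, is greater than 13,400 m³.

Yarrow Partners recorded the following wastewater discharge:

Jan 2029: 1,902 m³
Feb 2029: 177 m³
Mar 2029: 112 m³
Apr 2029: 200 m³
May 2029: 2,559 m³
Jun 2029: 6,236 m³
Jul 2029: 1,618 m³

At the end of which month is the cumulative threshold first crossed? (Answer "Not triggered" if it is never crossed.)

Not triggered

Through Jan 2029: 1,902 m³
Through Feb 2029: 2,079 m³
Through Mar 2029: 2,191 m³
Through Apr 2029: 2,391 m³
Through May 2029: 4,950 m³
Through Jun 2029: 11,186 m³
Through Jul 2029: 12,804 m³
Final cumulative total 12,804 m³ ≤ 13,400 m³; the threshold is never exceeded.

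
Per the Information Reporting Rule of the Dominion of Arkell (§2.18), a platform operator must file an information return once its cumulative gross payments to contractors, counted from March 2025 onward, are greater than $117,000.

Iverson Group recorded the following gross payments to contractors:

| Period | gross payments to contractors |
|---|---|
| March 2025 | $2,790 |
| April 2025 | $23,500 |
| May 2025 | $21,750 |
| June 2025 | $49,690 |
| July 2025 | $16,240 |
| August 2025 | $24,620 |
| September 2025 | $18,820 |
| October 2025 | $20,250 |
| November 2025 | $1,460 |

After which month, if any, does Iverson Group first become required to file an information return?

August 2025

Through March 2025: $2,790
Through April 2025: $26,290
Through May 2025: $48,040
Through June 2025: $97,730
Through July 2025: $113,970
Through August 2025: $138,590 ← exceeds threshold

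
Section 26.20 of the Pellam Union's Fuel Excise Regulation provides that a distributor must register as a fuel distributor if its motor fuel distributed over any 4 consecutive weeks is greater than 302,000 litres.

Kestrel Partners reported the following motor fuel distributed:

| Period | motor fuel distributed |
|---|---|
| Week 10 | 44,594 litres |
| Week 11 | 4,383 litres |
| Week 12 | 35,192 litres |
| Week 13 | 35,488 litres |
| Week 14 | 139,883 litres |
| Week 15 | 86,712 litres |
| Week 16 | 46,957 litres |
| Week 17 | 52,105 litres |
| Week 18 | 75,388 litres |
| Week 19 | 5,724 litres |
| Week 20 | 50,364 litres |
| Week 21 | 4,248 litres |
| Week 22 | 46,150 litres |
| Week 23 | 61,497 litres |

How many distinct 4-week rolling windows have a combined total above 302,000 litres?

Week 10–Week 13: 44,594 litres + 4,383 litres + 35,192 litres + 35,488 litres = 119,657 litres (under)
Week 11–Week 14: 4,383 litres + 35,192 litres + 35,488 litres + 139,883 litres = 214,946 litres (under)
Week 12–Week 15: 35,192 litres + 35,488 litres + 139,883 litres + 86,712 litres = 297,275 litres (under)
Week 13–Week 16: 35,488 litres + 139,883 litres + 86,712 litres + 46,957 litres = 309,040 litres (over)
Week 14–Week 17: 139,883 litres + 86,712 litres + 46,957 litres + 52,105 litres = 325,657 litres (over)
Week 15–Week 18: 86,712 litres + 46,957 litres + 52,105 litres + 75,388 litres = 261,162 litres (under)
Week 16–Week 19: 46,957 litres + 52,105 litres + 75,388 litres + 5,724 litres = 180,174 litres (under)
Week 17–Week 20: 52,105 litres + 75,388 litres + 5,724 litres + 50,364 litres = 183,581 litres (under)
Week 18–Week 21: 75,388 litres + 5,724 litres + 50,364 litres + 4,248 litres = 135,724 litres (under)
Week 19–Week 22: 5,724 litres + 50,364 litres + 4,248 litres + 46,150 litres = 106,486 litres (under)
Week 20–Week 23: 50,364 litres + 4,248 litres + 46,150 litres + 61,497 litres = 162,259 litres (under)
2 windows exceed the threshold.

2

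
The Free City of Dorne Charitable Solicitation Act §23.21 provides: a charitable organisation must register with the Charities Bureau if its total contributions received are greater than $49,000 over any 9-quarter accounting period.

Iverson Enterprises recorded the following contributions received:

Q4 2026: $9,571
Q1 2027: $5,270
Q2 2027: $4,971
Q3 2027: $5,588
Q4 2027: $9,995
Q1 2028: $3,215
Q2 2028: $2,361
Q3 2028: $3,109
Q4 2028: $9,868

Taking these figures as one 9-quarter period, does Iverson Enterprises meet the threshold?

Yes

Total contributions received: $9,571 + $5,270 + $4,971 + $5,588 + $9,995 + $3,215 + $2,361 + $3,109 + $9,868 = $53,948.
$53,948 > $49,000, so the threshold is exceeded.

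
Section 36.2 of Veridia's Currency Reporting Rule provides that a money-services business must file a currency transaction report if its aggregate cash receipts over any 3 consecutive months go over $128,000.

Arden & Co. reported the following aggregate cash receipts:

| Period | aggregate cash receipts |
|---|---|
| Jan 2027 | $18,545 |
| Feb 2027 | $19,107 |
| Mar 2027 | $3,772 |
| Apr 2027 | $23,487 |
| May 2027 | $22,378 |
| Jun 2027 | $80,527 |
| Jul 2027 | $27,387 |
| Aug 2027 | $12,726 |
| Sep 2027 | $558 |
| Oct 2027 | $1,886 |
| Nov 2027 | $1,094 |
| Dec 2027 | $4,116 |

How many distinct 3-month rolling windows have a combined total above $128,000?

Jan 2027–Mar 2027: $18,545 + $19,107 + $3,772 = $41,424 (under)
Feb 2027–Apr 2027: $19,107 + $3,772 + $23,487 = $46,366 (under)
Mar 2027–May 2027: $3,772 + $23,487 + $22,378 = $49,637 (under)
Apr 2027–Jun 2027: $23,487 + $22,378 + $80,527 = $126,392 (under)
May 2027–Jul 2027: $22,378 + $80,527 + $27,387 = $130,292 (over)
Jun 2027–Aug 2027: $80,527 + $27,387 + $12,726 = $120,640 (under)
Jul 2027–Sep 2027: $27,387 + $12,726 + $558 = $40,671 (under)
Aug 2027–Oct 2027: $12,726 + $558 + $1,886 = $15,170 (under)
Sep 2027–Nov 2027: $558 + $1,886 + $1,094 = $3,538 (under)
Oct 2027–Dec 2027: $1,886 + $1,094 + $4,116 = $7,096 (under)
1 window exceeds the threshold.

1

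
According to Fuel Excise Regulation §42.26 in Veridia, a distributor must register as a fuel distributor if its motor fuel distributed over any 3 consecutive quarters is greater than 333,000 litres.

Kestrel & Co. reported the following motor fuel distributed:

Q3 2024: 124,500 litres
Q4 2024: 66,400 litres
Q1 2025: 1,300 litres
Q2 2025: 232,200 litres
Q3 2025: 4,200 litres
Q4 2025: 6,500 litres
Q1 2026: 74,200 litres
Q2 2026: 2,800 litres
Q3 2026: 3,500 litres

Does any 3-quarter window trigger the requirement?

No

Q3 2024–Q1 2025: 124,500 litres + 66,400 litres + 1,300 litres = 192,200 litres (under)
Q4 2024–Q2 2025: 66,400 litres + 1,300 litres + 232,200 litres = 299,900 litres (under)
Q1 2025–Q3 2025: 1,300 litres + 232,200 litres + 4,200 litres = 237,700 litres (under)
Q2 2025–Q4 2025: 232,200 litres + 4,200 litres + 6,500 litres = 242,900 litres (under)
Q3 2025–Q1 2026: 4,200 litres + 6,500 litres + 74,200 litres = 84,900 litres (under)
Q4 2025–Q2 2026: 6,500 litres + 74,200 litres + 2,800 litres = 83,500 litres (under)
Q1 2026–Q3 2026: 74,200 litres + 2,800 litres + 3,500 litres = 80,500 litres (under)
No window exceeds 333,000 litres.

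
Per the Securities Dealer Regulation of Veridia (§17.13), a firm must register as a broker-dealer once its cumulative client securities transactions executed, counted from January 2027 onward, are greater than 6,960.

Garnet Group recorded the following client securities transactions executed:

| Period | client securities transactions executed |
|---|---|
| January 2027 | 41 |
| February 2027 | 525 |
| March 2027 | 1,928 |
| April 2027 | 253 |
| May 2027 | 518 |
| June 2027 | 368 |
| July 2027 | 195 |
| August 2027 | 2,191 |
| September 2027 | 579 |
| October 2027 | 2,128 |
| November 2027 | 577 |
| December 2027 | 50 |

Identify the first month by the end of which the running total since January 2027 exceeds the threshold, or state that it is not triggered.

October 2027

Through January 2027: 41
Through February 2027: 566
Through March 2027: 2,494
Through April 2027: 2,747
Through May 2027: 3,265
Through June 2027: 3,633
Through July 2027: 3,828
Through August 2027: 6,019
Through September 2027: 6,598
Through October 2027: 8,726 ← exceeds threshold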